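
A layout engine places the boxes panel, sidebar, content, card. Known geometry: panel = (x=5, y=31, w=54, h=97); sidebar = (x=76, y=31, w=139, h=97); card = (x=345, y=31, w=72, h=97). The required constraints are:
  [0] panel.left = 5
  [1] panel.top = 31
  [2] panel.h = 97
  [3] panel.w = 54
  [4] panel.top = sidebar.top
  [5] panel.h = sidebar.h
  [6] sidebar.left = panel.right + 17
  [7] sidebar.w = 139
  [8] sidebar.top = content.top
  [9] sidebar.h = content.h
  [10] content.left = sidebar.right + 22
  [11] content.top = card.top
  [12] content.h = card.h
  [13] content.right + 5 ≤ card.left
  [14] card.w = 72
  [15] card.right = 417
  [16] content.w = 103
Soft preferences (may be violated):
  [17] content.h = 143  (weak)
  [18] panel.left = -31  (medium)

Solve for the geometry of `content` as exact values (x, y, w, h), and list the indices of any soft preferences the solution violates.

1. content.y = 31  [sidebar.top = content.top]
2. content.h = 97  [sidebar.h = content.h]
3. content.x = 237  [content.left = sidebar.right + 22]
4. content.w = 103  [content.w = 103]

content = (x=237, y=31, w=103, h=97)
violated soft preferences: 17, 18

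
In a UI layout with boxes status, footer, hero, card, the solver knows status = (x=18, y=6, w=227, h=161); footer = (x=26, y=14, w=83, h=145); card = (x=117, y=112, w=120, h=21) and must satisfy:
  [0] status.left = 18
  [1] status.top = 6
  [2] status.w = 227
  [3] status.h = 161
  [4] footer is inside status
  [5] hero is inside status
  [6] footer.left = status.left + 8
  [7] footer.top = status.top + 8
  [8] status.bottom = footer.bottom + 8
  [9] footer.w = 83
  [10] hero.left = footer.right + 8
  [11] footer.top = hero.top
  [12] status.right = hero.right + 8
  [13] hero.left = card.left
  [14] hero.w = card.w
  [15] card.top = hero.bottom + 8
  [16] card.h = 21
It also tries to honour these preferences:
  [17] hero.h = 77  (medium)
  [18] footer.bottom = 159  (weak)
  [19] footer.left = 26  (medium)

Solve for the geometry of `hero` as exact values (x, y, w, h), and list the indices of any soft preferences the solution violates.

hero = (x=117, y=14, w=120, h=90)
violated soft preferences: 17

1. hero.x = 117  [hero.left = footer.right + 8]
2. hero.y = 14  [footer.top = hero.top]
3. hero.w = 120  [status.right = hero.right + 8]
4. hero.h = 90  [card.top = hero.bottom + 8]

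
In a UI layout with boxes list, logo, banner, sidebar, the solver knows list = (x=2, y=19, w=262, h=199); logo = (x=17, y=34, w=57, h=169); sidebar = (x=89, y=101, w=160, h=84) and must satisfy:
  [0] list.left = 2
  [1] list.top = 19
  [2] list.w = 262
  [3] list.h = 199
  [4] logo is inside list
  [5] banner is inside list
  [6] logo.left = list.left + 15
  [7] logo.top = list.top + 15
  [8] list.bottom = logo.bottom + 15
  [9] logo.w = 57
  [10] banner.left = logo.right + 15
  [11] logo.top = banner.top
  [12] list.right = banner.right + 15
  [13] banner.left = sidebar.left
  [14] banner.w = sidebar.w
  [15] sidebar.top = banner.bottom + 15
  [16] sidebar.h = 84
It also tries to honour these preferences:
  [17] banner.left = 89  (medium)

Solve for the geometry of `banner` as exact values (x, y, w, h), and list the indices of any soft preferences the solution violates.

1. banner.x = 89  [banner.left = logo.right + 15]
2. banner.y = 34  [logo.top = banner.top]
3. banner.w = 160  [list.right = banner.right + 15]
4. banner.h = 52  [sidebar.top = banner.bottom + 15]

banner = (x=89, y=34, w=160, h=52)
violated soft preferences: none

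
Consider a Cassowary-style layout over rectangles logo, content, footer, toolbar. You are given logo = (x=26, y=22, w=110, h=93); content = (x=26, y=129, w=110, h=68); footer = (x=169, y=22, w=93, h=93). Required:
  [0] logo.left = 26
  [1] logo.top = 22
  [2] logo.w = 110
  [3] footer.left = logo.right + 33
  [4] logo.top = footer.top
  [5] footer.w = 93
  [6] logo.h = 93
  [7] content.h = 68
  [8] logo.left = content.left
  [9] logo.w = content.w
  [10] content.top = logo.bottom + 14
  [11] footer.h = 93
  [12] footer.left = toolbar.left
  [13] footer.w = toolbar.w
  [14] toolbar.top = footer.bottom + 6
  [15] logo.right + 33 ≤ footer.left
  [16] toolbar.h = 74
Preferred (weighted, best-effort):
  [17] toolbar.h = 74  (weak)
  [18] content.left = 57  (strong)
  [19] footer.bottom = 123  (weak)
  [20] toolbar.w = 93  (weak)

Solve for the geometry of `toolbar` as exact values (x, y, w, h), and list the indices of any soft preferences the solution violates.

1. toolbar.x = 169  [footer.left = toolbar.left]
2. toolbar.w = 93  [footer.w = toolbar.w]
3. toolbar.y = 121  [toolbar.top = footer.bottom + 6]
4. toolbar.h = 74  [toolbar.h = 74]

toolbar = (x=169, y=121, w=93, h=74)
violated soft preferences: 18, 19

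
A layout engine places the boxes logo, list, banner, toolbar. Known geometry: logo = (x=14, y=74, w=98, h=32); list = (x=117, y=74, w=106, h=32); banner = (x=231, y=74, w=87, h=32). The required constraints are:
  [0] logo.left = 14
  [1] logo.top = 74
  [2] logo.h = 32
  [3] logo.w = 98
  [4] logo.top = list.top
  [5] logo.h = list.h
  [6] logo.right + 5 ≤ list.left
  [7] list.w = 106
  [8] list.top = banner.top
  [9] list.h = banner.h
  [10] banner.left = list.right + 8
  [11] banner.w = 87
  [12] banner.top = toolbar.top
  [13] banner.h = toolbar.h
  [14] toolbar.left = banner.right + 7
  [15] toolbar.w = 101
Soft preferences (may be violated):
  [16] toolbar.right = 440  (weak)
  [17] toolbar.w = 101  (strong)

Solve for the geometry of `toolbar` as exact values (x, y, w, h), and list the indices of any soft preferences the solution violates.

1. toolbar.y = 74  [banner.top = toolbar.top]
2. toolbar.h = 32  [banner.h = toolbar.h]
3. toolbar.x = 325  [toolbar.left = banner.right + 7]
4. toolbar.w = 101  [toolbar.w = 101]

toolbar = (x=325, y=74, w=101, h=32)
violated soft preferences: 16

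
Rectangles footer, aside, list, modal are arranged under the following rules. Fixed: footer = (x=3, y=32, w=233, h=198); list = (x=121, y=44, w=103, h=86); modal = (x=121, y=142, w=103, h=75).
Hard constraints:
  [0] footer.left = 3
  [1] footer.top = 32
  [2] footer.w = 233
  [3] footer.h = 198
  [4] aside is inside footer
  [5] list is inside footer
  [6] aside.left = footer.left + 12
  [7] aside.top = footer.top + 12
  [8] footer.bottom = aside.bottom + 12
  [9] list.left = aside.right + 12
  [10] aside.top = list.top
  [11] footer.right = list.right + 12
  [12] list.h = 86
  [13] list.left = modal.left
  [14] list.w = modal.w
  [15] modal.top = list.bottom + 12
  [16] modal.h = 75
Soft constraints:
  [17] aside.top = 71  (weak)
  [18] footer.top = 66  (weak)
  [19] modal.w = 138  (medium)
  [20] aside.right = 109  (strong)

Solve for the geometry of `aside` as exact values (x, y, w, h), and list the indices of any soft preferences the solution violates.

aside = (x=15, y=44, w=94, h=174)
violated soft preferences: 17, 18, 19

1. aside.x = 15  [aside.left = footer.left + 12]
2. aside.y = 44  [aside.top = footer.top + 12]
3. aside.h = 174  [footer.bottom = aside.bottom + 12]
4. aside.w = 94  [list.left = aside.right + 12]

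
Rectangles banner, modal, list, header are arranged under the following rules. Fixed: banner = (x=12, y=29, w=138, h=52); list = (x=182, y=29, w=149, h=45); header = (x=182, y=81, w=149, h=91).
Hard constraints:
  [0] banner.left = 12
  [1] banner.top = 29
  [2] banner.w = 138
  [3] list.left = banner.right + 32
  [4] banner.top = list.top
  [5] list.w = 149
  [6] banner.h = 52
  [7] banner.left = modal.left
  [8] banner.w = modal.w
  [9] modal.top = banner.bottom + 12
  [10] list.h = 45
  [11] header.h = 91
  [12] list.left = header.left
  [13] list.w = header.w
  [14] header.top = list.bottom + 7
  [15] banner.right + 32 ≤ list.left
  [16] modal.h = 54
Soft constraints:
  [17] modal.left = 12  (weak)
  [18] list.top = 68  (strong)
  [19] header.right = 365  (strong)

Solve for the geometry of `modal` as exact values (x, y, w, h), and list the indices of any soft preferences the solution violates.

modal = (x=12, y=93, w=138, h=54)
violated soft preferences: 18, 19

1. modal.x = 12  [banner.left = modal.left]
2. modal.w = 138  [banner.w = modal.w]
3. modal.y = 93  [modal.top = banner.bottom + 12]
4. modal.h = 54  [modal.h = 54]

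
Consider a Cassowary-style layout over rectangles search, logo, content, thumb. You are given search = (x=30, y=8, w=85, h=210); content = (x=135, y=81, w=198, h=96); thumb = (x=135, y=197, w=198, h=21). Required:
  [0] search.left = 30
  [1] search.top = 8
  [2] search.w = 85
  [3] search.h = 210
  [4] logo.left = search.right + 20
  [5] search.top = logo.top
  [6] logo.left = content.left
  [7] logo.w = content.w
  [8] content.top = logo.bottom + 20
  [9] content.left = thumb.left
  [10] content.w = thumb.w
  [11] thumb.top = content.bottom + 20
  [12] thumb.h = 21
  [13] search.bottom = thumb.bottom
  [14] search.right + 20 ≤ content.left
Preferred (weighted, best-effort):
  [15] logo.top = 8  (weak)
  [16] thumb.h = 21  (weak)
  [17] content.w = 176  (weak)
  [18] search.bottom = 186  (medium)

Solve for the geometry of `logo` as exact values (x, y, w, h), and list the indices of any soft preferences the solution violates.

logo = (x=135, y=8, w=198, h=53)
violated soft preferences: 17, 18

1. logo.x = 135  [logo.left = search.right + 20]
2. logo.y = 8  [search.top = logo.top]
3. logo.w = 198  [logo.w = content.w]
4. logo.h = 53  [content.top = logo.bottom + 20]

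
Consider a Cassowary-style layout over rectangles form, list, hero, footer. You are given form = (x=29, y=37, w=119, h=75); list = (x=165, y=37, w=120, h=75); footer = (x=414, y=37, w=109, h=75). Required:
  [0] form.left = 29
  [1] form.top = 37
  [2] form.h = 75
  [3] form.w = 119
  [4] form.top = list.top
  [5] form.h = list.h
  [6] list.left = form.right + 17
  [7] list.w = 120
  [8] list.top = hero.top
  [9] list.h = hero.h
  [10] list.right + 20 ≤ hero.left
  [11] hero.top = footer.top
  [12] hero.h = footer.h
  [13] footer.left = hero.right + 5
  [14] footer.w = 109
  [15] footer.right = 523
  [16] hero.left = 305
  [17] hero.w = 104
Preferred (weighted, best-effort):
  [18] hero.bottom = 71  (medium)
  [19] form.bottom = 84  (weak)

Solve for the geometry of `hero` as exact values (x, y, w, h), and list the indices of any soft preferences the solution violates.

1. hero.y = 37  [list.top = hero.top]
2. hero.h = 75  [list.h = hero.h]
3. hero.x = 305  [hero.left = 305]
4. hero.w = 104  [hero.w = 104]

hero = (x=305, y=37, w=104, h=75)
violated soft preferences: 18, 19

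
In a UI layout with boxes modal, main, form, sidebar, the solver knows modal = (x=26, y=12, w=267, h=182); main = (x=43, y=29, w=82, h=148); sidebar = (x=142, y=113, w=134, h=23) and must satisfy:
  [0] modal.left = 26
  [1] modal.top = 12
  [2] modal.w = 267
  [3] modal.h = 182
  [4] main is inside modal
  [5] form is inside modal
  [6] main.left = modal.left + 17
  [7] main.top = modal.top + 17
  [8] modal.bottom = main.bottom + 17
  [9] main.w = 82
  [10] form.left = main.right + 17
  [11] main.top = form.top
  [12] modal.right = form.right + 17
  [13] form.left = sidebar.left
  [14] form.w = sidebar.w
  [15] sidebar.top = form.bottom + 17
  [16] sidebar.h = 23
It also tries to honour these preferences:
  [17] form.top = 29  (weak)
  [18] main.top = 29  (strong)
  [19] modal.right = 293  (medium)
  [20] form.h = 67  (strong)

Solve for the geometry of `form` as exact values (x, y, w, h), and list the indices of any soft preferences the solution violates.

form = (x=142, y=29, w=134, h=67)
violated soft preferences: none

1. form.x = 142  [form.left = main.right + 17]
2. form.y = 29  [main.top = form.top]
3. form.w = 134  [modal.right = form.right + 17]
4. form.h = 67  [sidebar.top = form.bottom + 17]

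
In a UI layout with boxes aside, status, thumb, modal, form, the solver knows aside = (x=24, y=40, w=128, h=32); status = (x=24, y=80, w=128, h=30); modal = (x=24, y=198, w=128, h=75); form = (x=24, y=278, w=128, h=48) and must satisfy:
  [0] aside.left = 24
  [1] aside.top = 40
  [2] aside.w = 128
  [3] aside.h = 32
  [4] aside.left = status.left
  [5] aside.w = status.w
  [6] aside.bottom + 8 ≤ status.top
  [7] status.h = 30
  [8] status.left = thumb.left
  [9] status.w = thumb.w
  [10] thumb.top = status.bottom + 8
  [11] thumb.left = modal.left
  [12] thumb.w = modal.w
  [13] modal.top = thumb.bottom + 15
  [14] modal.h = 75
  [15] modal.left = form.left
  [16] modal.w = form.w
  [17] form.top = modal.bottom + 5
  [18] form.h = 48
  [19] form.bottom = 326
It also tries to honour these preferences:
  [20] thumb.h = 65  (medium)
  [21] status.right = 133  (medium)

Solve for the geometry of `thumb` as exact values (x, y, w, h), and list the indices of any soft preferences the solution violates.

1. thumb.x = 24  [status.left = thumb.left]
2. thumb.w = 128  [status.w = thumb.w]
3. thumb.y = 118  [thumb.top = status.bottom + 8]
4. thumb.h = 65  [modal.top = thumb.bottom + 15]

thumb = (x=24, y=118, w=128, h=65)
violated soft preferences: 21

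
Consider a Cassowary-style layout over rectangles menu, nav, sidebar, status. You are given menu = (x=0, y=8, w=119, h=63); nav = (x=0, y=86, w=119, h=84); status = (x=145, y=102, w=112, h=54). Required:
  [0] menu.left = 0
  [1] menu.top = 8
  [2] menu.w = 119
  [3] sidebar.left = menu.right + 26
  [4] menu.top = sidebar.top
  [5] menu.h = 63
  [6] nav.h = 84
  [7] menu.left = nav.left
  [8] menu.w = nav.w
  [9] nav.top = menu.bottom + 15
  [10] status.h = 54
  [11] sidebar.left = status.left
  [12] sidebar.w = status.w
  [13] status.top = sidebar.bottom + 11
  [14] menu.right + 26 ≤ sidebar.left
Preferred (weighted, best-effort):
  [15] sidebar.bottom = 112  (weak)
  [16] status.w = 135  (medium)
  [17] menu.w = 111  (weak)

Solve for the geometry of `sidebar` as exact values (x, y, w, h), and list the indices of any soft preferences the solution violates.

1. sidebar.x = 145  [sidebar.left = menu.right + 26]
2. sidebar.y = 8  [menu.top = sidebar.top]
3. sidebar.w = 112  [sidebar.w = status.w]
4. sidebar.h = 83  [status.top = sidebar.bottom + 11]

sidebar = (x=145, y=8, w=112, h=83)
violated soft preferences: 15, 16, 17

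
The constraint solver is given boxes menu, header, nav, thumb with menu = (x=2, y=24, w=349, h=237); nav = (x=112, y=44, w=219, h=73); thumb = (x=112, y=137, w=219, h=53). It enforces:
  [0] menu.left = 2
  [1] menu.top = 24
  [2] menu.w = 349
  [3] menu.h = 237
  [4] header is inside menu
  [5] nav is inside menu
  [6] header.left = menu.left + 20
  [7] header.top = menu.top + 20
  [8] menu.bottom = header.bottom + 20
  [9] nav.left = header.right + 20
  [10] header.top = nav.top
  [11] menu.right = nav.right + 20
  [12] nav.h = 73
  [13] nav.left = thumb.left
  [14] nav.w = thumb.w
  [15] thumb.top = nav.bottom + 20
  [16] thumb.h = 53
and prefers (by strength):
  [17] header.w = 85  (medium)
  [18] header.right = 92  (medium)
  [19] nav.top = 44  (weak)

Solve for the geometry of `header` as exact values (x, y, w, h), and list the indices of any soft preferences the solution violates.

header = (x=22, y=44, w=70, h=197)
violated soft preferences: 17

1. header.x = 22  [header.left = menu.left + 20]
2. header.y = 44  [header.top = menu.top + 20]
3. header.h = 197  [menu.bottom = header.bottom + 20]
4. header.w = 70  [nav.left = header.right + 20]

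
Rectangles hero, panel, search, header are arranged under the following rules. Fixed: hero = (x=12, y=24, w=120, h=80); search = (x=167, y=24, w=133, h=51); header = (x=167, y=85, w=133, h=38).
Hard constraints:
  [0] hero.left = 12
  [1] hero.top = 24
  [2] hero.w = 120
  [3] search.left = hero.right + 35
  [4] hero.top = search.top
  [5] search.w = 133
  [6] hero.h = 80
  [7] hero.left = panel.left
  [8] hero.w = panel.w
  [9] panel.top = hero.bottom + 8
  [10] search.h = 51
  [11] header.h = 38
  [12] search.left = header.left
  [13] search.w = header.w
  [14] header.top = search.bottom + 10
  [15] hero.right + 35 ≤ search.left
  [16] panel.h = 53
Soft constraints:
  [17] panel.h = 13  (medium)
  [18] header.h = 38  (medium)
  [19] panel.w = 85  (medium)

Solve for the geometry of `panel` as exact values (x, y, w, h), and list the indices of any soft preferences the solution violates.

panel = (x=12, y=112, w=120, h=53)
violated soft preferences: 17, 19

1. panel.x = 12  [hero.left = panel.left]
2. panel.w = 120  [hero.w = panel.w]
3. panel.y = 112  [panel.top = hero.bottom + 8]
4. panel.h = 53  [panel.h = 53]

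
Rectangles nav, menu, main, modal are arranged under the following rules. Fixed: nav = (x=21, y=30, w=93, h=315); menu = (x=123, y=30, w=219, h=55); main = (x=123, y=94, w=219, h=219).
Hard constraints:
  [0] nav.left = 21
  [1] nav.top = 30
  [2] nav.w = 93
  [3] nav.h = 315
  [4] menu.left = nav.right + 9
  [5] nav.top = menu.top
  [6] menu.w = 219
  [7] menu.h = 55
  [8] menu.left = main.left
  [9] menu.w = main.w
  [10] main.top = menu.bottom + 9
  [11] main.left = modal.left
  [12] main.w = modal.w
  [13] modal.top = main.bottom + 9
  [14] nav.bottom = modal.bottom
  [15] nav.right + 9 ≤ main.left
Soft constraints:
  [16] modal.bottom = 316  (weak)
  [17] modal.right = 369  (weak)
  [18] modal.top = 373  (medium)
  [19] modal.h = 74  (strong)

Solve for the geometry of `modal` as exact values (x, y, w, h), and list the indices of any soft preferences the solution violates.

modal = (x=123, y=322, w=219, h=23)
violated soft preferences: 16, 17, 18, 19

1. modal.x = 123  [main.left = modal.left]
2. modal.w = 219  [main.w = modal.w]
3. modal.y = 322  [modal.top = main.bottom + 9]
4. modal.h = 23  [nav.bottom = modal.bottom]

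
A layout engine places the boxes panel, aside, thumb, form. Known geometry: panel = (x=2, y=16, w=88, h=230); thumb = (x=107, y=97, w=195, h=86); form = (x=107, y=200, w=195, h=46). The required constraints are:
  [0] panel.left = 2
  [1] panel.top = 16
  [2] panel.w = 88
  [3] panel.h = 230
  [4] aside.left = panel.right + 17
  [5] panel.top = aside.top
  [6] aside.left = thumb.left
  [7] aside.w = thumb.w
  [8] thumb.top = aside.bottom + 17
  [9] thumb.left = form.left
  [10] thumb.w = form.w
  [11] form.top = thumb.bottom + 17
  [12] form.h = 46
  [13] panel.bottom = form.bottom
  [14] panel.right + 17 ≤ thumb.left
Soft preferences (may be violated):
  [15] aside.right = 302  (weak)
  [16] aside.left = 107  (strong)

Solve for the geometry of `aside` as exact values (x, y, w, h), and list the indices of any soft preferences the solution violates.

1. aside.x = 107  [aside.left = panel.right + 17]
2. aside.y = 16  [panel.top = aside.top]
3. aside.w = 195  [aside.w = thumb.w]
4. aside.h = 64  [thumb.top = aside.bottom + 17]

aside = (x=107, y=16, w=195, h=64)
violated soft preferences: none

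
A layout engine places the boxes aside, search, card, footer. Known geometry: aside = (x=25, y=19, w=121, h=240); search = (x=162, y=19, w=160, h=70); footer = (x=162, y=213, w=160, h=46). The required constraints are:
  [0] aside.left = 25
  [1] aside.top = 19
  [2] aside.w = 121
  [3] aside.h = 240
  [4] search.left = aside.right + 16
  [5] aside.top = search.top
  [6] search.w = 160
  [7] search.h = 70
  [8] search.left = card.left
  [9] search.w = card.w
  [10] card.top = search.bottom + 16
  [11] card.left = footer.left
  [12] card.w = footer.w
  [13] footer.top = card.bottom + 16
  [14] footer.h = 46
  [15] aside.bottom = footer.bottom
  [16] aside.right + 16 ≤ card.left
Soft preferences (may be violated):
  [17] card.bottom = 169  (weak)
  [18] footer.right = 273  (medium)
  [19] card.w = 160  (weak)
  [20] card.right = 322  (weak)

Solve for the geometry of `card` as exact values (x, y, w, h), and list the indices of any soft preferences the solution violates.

card = (x=162, y=105, w=160, h=92)
violated soft preferences: 17, 18

1. card.x = 162  [search.left = card.left]
2. card.w = 160  [search.w = card.w]
3. card.y = 105  [card.top = search.bottom + 16]
4. card.h = 92  [footer.top = card.bottom + 16]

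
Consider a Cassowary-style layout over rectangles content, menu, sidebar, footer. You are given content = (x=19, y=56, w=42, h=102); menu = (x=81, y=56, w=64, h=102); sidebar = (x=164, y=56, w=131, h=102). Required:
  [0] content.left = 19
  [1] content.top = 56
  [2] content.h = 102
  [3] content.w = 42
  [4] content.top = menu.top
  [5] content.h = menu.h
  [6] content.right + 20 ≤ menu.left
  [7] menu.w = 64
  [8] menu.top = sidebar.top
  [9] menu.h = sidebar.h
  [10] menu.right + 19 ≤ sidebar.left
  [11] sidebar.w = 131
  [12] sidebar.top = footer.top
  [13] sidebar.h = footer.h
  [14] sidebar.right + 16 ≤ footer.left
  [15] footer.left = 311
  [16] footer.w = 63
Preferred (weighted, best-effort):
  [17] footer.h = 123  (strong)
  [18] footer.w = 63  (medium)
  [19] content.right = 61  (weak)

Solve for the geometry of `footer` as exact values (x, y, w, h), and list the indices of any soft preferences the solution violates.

footer = (x=311, y=56, w=63, h=102)
violated soft preferences: 17

1. footer.y = 56  [sidebar.top = footer.top]
2. footer.h = 102  [sidebar.h = footer.h]
3. footer.x = 311  [footer.left = 311]
4. footer.w = 63  [footer.w = 63]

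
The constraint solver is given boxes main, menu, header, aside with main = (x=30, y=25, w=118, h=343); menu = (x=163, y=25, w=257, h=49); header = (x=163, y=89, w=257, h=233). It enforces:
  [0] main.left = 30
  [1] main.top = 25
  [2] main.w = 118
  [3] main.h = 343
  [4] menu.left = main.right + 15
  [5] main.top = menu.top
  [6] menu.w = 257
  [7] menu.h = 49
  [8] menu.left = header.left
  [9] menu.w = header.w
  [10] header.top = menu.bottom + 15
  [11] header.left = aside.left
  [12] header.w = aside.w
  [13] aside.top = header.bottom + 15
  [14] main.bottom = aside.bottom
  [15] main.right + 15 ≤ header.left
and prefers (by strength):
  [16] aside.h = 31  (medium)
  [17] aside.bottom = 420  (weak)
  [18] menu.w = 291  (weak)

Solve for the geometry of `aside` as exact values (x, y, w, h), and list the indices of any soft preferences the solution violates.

aside = (x=163, y=337, w=257, h=31)
violated soft preferences: 17, 18

1. aside.x = 163  [header.left = aside.left]
2. aside.w = 257  [header.w = aside.w]
3. aside.y = 337  [aside.top = header.bottom + 15]
4. aside.h = 31  [main.bottom = aside.bottom]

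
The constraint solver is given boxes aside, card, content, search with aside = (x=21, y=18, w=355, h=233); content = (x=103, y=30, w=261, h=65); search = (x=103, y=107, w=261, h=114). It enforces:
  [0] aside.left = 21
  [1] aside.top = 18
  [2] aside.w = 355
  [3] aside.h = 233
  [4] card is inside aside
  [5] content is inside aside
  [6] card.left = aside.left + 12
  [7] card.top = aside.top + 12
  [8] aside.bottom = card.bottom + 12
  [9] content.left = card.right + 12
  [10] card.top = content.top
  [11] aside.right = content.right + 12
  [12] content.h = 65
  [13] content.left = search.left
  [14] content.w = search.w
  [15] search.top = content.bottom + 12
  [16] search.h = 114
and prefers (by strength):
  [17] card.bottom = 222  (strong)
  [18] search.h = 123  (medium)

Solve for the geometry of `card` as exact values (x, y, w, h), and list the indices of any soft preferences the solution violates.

1. card.x = 33  [card.left = aside.left + 12]
2. card.y = 30  [card.top = aside.top + 12]
3. card.h = 209  [aside.bottom = card.bottom + 12]
4. card.w = 58  [content.left = card.right + 12]

card = (x=33, y=30, w=58, h=209)
violated soft preferences: 17, 18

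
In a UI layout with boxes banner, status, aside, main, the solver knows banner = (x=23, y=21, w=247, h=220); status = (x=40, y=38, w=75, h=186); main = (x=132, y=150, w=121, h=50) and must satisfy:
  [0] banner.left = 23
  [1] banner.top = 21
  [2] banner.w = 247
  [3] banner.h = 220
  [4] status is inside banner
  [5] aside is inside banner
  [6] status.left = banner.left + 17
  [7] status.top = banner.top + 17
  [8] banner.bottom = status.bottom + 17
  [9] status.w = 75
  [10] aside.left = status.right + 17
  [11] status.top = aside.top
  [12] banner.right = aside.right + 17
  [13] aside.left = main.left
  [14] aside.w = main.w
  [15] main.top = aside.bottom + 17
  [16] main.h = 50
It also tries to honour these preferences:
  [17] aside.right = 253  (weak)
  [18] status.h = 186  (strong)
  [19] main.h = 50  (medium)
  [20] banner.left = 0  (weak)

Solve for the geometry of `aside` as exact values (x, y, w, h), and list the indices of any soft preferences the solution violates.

1. aside.x = 132  [aside.left = status.right + 17]
2. aside.y = 38  [status.top = aside.top]
3. aside.w = 121  [banner.right = aside.right + 17]
4. aside.h = 95  [main.top = aside.bottom + 17]

aside = (x=132, y=38, w=121, h=95)
violated soft preferences: 20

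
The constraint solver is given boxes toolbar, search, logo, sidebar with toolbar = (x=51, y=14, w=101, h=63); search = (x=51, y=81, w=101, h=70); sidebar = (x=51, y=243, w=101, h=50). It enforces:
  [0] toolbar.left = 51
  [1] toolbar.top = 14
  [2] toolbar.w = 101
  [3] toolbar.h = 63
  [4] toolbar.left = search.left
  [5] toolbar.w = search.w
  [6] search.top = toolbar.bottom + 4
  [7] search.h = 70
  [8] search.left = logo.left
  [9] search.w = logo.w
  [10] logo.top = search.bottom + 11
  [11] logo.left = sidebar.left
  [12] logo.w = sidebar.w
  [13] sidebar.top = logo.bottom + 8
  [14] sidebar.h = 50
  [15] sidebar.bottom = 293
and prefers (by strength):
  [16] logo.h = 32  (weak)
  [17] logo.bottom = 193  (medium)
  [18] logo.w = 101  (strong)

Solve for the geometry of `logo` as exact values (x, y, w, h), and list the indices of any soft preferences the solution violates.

logo = (x=51, y=162, w=101, h=73)
violated soft preferences: 16, 17

1. logo.x = 51  [search.left = logo.left]
2. logo.w = 101  [search.w = logo.w]
3. logo.y = 162  [logo.top = search.bottom + 11]
4. logo.h = 73  [sidebar.top = logo.bottom + 8]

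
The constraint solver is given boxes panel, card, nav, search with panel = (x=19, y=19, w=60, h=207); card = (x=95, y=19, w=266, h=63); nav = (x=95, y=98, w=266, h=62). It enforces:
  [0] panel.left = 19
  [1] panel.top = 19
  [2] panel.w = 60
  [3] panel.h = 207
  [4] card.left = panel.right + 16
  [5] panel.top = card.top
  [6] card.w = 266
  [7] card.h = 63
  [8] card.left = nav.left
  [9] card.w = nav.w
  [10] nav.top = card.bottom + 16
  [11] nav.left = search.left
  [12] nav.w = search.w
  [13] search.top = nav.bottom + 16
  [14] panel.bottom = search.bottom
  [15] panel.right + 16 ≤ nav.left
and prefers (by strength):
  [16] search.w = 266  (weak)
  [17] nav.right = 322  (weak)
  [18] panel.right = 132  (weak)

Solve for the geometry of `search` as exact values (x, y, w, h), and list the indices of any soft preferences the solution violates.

search = (x=95, y=176, w=266, h=50)
violated soft preferences: 17, 18

1. search.x = 95  [nav.left = search.left]
2. search.w = 266  [nav.w = search.w]
3. search.y = 176  [search.top = nav.bottom + 16]
4. search.h = 50  [panel.bottom = search.bottom]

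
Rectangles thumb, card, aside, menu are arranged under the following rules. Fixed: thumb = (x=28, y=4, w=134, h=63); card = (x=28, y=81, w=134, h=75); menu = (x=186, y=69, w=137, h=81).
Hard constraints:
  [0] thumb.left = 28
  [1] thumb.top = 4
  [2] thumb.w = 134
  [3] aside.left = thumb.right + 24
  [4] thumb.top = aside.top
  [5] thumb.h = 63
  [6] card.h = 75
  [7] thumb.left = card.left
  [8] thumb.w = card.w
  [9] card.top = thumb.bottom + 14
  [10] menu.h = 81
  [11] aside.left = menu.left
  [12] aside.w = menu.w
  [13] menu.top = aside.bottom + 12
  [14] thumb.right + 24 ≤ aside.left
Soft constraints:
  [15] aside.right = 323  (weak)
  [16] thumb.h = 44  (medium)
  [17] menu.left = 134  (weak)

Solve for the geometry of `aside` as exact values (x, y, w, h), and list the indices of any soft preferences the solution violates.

1. aside.x = 186  [aside.left = thumb.right + 24]
2. aside.y = 4  [thumb.top = aside.top]
3. aside.w = 137  [aside.w = menu.w]
4. aside.h = 53  [menu.top = aside.bottom + 12]

aside = (x=186, y=4, w=137, h=53)
violated soft preferences: 16, 17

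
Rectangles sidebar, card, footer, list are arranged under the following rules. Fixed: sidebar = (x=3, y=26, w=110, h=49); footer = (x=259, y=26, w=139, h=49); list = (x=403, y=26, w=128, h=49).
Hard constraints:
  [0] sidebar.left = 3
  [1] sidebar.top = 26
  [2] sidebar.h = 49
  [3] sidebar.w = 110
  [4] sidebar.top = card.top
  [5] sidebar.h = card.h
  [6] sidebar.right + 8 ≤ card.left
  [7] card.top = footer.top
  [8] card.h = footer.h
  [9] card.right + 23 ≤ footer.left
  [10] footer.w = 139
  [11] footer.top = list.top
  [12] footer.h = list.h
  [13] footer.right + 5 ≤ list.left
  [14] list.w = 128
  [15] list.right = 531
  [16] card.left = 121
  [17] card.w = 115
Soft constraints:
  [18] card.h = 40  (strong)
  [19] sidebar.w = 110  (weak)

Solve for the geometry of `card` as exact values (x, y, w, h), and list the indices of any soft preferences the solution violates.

card = (x=121, y=26, w=115, h=49)
violated soft preferences: 18

1. card.y = 26  [sidebar.top = card.top]
2. card.h = 49  [sidebar.h = card.h]
3. card.x = 121  [card.left = 121]
4. card.w = 115  [card.w = 115]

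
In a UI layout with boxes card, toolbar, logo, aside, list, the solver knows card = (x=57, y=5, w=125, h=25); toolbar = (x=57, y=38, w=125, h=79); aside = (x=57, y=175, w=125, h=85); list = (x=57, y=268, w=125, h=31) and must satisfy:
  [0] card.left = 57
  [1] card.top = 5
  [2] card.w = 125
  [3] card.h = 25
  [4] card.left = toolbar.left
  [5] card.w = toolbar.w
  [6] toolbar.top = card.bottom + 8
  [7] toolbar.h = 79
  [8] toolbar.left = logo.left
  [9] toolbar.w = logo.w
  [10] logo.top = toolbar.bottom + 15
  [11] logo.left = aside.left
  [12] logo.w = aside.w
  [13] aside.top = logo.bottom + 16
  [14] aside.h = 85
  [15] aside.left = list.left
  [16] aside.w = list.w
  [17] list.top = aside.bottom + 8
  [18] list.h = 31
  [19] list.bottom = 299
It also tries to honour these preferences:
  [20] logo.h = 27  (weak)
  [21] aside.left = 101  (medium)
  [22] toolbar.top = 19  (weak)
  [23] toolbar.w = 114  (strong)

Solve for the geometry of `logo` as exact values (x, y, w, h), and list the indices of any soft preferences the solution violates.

1. logo.x = 57  [toolbar.left = logo.left]
2. logo.w = 125  [toolbar.w = logo.w]
3. logo.y = 132  [logo.top = toolbar.bottom + 15]
4. logo.h = 27  [aside.top = logo.bottom + 16]

logo = (x=57, y=132, w=125, h=27)
violated soft preferences: 21, 22, 23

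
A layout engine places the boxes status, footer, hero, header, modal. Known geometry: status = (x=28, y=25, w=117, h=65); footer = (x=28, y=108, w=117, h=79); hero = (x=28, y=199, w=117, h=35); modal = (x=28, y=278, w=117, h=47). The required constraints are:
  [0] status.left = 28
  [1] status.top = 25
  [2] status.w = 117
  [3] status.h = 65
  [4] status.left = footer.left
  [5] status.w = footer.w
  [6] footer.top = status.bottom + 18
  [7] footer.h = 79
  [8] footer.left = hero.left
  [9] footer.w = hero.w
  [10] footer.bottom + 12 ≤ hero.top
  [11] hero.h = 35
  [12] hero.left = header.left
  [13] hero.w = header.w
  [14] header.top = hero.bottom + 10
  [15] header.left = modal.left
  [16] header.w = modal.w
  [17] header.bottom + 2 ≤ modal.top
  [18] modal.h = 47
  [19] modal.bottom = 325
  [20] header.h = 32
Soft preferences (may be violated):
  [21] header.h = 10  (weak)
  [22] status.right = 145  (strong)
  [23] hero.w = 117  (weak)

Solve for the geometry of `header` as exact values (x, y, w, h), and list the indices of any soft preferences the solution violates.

header = (x=28, y=244, w=117, h=32)
violated soft preferences: 21

1. header.x = 28  [hero.left = header.left]
2. header.w = 117  [hero.w = header.w]
3. header.y = 244  [header.top = hero.bottom + 10]
4. header.h = 32  [header.h = 32]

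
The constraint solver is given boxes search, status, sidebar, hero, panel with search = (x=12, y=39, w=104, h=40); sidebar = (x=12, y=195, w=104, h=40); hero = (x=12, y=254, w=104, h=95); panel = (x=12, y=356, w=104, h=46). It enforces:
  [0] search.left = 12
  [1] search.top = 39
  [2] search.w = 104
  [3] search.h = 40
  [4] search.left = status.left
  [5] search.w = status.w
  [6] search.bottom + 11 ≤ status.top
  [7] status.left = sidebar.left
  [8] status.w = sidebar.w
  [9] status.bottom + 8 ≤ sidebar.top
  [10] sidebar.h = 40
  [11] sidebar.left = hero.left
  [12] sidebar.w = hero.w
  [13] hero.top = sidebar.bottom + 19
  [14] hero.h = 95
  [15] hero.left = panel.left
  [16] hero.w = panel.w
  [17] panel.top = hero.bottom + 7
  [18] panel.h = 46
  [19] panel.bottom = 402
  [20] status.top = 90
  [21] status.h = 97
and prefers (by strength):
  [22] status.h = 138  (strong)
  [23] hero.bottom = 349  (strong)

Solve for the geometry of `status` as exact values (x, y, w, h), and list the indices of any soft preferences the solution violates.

status = (x=12, y=90, w=104, h=97)
violated soft preferences: 22

1. status.x = 12  [search.left = status.left]
2. status.w = 104  [search.w = status.w]
3. status.y = 90  [status.top = 90]
4. status.h = 97  [status.h = 97]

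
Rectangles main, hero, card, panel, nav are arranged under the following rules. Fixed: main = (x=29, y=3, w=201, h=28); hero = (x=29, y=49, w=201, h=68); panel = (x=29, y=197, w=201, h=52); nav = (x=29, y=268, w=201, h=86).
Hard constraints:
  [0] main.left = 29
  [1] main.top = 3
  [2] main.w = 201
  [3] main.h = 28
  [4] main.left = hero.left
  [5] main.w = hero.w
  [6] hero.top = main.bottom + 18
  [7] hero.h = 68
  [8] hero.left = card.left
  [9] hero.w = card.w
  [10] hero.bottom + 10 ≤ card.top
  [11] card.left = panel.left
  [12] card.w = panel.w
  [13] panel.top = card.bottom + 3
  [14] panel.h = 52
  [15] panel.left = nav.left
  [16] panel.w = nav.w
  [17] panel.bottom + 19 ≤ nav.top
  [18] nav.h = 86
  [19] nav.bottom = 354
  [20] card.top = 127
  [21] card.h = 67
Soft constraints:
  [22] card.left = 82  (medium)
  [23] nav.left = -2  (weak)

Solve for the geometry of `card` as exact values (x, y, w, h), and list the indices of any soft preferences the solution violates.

card = (x=29, y=127, w=201, h=67)
violated soft preferences: 22, 23

1. card.x = 29  [hero.left = card.left]
2. card.w = 201  [hero.w = card.w]
3. card.y = 127  [card.top = 127]
4. card.h = 67  [card.h = 67]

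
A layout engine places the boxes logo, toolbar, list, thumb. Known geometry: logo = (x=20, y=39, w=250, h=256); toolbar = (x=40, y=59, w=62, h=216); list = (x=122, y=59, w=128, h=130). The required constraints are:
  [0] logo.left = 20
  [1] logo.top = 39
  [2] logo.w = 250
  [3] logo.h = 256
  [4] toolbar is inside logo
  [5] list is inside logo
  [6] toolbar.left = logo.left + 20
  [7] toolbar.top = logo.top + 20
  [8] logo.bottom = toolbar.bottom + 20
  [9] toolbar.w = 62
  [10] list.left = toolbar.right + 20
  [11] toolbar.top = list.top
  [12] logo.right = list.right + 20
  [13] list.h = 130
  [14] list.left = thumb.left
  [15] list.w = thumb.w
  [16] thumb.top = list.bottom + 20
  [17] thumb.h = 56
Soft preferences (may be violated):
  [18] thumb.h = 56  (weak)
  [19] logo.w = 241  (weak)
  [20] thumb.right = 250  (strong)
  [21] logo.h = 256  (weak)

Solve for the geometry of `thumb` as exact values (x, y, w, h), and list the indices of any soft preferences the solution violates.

thumb = (x=122, y=209, w=128, h=56)
violated soft preferences: 19

1. thumb.x = 122  [list.left = thumb.left]
2. thumb.w = 128  [list.w = thumb.w]
3. thumb.y = 209  [thumb.top = list.bottom + 20]
4. thumb.h = 56  [thumb.h = 56]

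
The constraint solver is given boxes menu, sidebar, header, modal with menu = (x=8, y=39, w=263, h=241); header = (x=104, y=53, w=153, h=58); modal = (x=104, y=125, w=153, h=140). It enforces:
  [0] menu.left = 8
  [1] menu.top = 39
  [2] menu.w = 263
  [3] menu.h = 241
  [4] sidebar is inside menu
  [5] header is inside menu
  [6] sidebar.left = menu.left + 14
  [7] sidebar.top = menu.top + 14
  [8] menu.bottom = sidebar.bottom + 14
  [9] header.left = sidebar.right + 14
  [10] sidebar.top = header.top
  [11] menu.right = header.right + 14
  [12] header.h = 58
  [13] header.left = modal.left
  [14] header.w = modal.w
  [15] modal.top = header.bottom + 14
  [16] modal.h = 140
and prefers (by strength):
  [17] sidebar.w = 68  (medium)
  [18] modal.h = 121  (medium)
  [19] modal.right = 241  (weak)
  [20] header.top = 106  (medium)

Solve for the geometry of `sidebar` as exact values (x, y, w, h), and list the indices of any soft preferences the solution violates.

1. sidebar.x = 22  [sidebar.left = menu.left + 14]
2. sidebar.y = 53  [sidebar.top = menu.top + 14]
3. sidebar.h = 213  [menu.bottom = sidebar.bottom + 14]
4. sidebar.w = 68  [header.left = sidebar.right + 14]

sidebar = (x=22, y=53, w=68, h=213)
violated soft preferences: 18, 19, 20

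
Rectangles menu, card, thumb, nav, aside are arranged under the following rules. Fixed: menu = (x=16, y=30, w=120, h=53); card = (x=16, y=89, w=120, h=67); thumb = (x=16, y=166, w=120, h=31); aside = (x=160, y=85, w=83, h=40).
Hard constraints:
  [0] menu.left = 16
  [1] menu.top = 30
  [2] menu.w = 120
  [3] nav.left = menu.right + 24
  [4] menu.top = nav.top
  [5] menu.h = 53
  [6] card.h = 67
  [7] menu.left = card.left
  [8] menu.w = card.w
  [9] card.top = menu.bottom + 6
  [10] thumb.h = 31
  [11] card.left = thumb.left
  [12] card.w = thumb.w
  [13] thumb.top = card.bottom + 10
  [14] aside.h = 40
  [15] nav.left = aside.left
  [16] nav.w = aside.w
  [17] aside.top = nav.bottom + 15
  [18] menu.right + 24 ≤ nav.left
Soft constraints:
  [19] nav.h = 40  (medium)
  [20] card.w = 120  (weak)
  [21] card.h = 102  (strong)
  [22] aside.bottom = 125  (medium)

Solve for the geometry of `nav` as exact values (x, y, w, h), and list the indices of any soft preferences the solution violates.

1. nav.x = 160  [nav.left = menu.right + 24]
2. nav.y = 30  [menu.top = nav.top]
3. nav.w = 83  [nav.w = aside.w]
4. nav.h = 40  [aside.top = nav.bottom + 15]

nav = (x=160, y=30, w=83, h=40)
violated soft preferences: 21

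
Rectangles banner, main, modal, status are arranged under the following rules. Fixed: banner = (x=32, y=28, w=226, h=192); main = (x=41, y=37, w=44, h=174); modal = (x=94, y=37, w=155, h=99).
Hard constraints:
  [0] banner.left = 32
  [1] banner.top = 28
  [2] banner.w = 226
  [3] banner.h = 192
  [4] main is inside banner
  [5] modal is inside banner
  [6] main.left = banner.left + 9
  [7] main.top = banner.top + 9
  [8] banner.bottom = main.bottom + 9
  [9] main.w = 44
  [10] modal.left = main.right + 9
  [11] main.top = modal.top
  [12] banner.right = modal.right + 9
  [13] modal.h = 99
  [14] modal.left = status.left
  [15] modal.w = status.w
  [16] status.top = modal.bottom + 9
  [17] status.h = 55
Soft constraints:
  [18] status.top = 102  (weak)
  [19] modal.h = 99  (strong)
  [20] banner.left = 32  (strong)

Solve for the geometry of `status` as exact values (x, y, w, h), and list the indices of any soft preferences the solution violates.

status = (x=94, y=145, w=155, h=55)
violated soft preferences: 18

1. status.x = 94  [modal.left = status.left]
2. status.w = 155  [modal.w = status.w]
3. status.y = 145  [status.top = modal.bottom + 9]
4. status.h = 55  [status.h = 55]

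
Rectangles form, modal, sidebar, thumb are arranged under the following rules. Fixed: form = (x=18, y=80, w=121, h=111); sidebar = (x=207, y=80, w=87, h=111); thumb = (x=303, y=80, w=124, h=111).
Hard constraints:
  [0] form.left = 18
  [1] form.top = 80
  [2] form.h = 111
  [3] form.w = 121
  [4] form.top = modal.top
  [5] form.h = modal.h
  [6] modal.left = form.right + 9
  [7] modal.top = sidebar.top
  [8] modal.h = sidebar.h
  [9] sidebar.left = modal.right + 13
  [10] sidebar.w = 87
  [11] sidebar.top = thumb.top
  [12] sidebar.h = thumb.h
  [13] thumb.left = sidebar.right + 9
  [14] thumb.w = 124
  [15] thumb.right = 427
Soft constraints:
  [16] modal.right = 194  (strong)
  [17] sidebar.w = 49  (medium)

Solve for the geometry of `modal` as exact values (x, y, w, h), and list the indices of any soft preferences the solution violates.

1. modal.y = 80  [form.top = modal.top]
2. modal.h = 111  [form.h = modal.h]
3. modal.x = 148  [modal.left = form.right + 9]
4. modal.w = 46  [sidebar.left = modal.right + 13]

modal = (x=148, y=80, w=46, h=111)
violated soft preferences: 17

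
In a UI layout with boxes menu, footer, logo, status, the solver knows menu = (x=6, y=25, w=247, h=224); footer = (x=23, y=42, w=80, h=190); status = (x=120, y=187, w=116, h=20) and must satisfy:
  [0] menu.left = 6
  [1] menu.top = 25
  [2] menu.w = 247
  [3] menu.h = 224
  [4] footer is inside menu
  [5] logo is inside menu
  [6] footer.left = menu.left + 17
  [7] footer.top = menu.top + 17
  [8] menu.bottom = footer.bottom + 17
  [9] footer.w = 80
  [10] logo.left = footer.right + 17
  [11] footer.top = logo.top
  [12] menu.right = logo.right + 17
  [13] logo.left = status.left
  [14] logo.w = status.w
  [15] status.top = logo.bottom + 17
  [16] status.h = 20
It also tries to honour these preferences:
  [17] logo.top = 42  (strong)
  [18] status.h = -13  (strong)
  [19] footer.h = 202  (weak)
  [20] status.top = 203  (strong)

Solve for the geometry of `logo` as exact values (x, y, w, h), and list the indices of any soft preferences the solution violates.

logo = (x=120, y=42, w=116, h=128)
violated soft preferences: 18, 19, 20

1. logo.x = 120  [logo.left = footer.right + 17]
2. logo.y = 42  [footer.top = logo.top]
3. logo.w = 116  [menu.right = logo.right + 17]
4. logo.h = 128  [status.top = logo.bottom + 17]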